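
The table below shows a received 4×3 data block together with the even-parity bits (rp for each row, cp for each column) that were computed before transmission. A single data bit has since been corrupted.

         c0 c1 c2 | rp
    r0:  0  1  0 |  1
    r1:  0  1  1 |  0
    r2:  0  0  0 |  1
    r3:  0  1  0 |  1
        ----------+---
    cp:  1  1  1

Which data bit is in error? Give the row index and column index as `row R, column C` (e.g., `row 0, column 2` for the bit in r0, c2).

row 2, column 0

Recompute each row's even parity and compare to rp:
  r0: data parity 1, sent rp 1 → ok
  r1: data parity 0, sent rp 0 → ok
  r2: data parity 0, sent rp 1 → mismatch
  r3: data parity 1, sent rp 1 → ok
Recompute each column's even parity and compare to cp:
  c0: data parity 0, sent cp 1 → mismatch
  c1: data parity 1, sent cp 1 → ok
  c2: data parity 1, sent cp 1 → ok
Exactly one row (r2) and one column (c0) fail → the flipped bit is at their intersection.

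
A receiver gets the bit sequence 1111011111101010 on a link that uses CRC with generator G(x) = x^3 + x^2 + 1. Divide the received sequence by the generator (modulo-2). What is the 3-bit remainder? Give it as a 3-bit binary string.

Modulo-2 division of 1111011111101010 by 1101:
  pos 0: 1111 XOR 1101 = 0010
  pos 2: 1001 XOR 1101 = 0100
  pos 3: 1001 XOR 1101 = 0100
  pos 4: 1001 XOR 1101 = 0100
  pos 5: 1001 XOR 1101 = 0100
  pos 6: 1001 XOR 1101 = 0100
  pos 7: 1001 XOR 1101 = 0100
  pos 8: 1000 XOR 1101 = 0101
  pos 9: 1011 XOR 1101 = 0110
  pos 10: 1100 XOR 1101 = 0001
Remainder = 110 (nonzero — an error is detected).

110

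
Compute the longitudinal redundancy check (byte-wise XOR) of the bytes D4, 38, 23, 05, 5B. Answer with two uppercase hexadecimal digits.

XOR the bytes together:
  start with 0xD4
  0xD4 ⊕ 0x38 = 0xEC
  0xEC ⊕ 0x23 = 0xCF
  0xCF ⊕ 0x05 = 0xCA
  0xCA ⊕ 0x5B = 0x91

91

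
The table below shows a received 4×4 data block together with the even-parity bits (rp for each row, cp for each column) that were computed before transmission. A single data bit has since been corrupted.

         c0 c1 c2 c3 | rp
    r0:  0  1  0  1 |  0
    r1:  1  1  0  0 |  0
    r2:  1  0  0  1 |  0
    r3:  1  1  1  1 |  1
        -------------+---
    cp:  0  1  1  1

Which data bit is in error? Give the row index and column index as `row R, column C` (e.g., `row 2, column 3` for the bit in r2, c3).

row 3, column 0

Recompute each row's even parity and compare to rp:
  r0: data parity 0, sent rp 0 → ok
  r1: data parity 0, sent rp 0 → ok
  r2: data parity 0, sent rp 0 → ok
  r3: data parity 0, sent rp 1 → mismatch
Recompute each column's even parity and compare to cp:
  c0: data parity 1, sent cp 0 → mismatch
  c1: data parity 1, sent cp 1 → ok
  c2: data parity 1, sent cp 1 → ok
  c3: data parity 1, sent cp 1 → ok
Exactly one row (r3) and one column (c0) fail → the flipped bit is at their intersection.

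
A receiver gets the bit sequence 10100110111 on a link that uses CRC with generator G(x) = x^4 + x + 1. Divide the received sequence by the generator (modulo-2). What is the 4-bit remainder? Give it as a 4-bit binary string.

Modulo-2 division of 10100110111 by 10011:
  pos 0: 10100 XOR 10011 = 00111
  pos 2: 11111 XOR 10011 = 01100
  pos 3: 11000 XOR 10011 = 01011
  pos 4: 10111 XOR 10011 = 00100
  pos 6: 10011 XOR 10011 = 00000
Remainder = 0000 (zero — the frame passes the CRC check).

0000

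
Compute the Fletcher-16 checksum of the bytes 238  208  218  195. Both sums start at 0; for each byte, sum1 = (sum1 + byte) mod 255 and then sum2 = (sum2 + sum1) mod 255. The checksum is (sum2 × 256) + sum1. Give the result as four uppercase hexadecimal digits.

A75E

Running sums (mod 255):
  after byte 0 (238): sum1=238, sum2=238
  after byte 1 (208): sum1=191, sum2=174
  after byte 2 (218): sum1=154, sum2=73
  after byte 3 (195): sum1=94, sum2=167
Checksum = sum2·256 + sum1 = 167·256 + 94 = 42846 = 0xA75E.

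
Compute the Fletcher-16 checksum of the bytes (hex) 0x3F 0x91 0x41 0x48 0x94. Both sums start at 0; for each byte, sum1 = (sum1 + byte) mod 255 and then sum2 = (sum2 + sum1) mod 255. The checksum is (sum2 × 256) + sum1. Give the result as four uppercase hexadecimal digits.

6BEE

Running sums (mod 255):
  after byte 0 (0x3F): sum1=63, sum2=63
  after byte 1 (0x91): sum1=208, sum2=16
  after byte 2 (0x41): sum1=18, sum2=34
  after byte 3 (0x48): sum1=90, sum2=124
  after byte 4 (0x94): sum1=238, sum2=107
Checksum = sum2·256 + sum1 = 107·256 + 238 = 27630 = 0x6BEE.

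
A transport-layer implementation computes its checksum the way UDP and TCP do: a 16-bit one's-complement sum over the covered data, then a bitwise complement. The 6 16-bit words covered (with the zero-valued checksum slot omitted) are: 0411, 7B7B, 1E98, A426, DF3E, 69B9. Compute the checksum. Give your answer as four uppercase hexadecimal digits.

74BC

One's-complement addition (fold any carry out of bit 15 back into bit 0):
  0x0411 + 0x7B7B = 0x07F8C
  0x7F8C + 0x1E98 = 0x09E24
  0x9E24 + 0xA426 = 0x1424A → wrap carry → 0x424B
  0x424B + 0xDF3E = 0x12189 → wrap carry → 0x218A
  0x218A + 0x69B9 = 0x08B43
One's-complement sum = 0x8B43.
Checksum = ~0x8B43 & 0xFFFF = 0x74BC.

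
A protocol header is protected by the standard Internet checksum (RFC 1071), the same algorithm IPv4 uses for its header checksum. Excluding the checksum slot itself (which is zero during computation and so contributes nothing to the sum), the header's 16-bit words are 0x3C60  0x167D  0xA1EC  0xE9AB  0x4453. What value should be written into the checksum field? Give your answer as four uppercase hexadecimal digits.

DD36

One's-complement addition (fold any carry out of bit 15 back into bit 0):
  0x3C60 + 0x167D = 0x052DD
  0x52DD + 0xA1EC = 0x0F4C9
  0xF4C9 + 0xE9AB = 0x1DE74 → wrap carry → 0xDE75
  0xDE75 + 0x4453 = 0x122C8 → wrap carry → 0x22C9
One's-complement sum = 0x22C9.
Checksum = ~0x22C9 & 0xFFFF = 0xDD36.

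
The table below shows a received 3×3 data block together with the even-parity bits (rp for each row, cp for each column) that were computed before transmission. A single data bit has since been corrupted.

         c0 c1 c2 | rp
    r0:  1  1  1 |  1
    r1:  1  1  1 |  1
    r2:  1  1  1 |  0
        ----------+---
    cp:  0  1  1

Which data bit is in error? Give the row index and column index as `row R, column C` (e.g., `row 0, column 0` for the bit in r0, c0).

row 2, column 0

Recompute each row's even parity and compare to rp:
  r0: data parity 1, sent rp 1 → ok
  r1: data parity 1, sent rp 1 → ok
  r2: data parity 1, sent rp 0 → mismatch
Recompute each column's even parity and compare to cp:
  c0: data parity 1, sent cp 0 → mismatch
  c1: data parity 1, sent cp 1 → ok
  c2: data parity 1, sent cp 1 → ok
Exactly one row (r2) and one column (c0) fail → the flipped bit is at their intersection.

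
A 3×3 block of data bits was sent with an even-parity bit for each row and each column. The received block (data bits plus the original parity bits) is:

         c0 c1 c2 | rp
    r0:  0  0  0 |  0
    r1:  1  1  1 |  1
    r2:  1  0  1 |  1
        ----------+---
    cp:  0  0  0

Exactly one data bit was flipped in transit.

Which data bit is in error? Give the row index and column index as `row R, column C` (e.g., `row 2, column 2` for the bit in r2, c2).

Recompute each row's even parity and compare to rp:
  r0: data parity 0, sent rp 0 → ok
  r1: data parity 1, sent rp 1 → ok
  r2: data parity 0, sent rp 1 → mismatch
Recompute each column's even parity and compare to cp:
  c0: data parity 0, sent cp 0 → ok
  c1: data parity 1, sent cp 0 → mismatch
  c2: data parity 0, sent cp 0 → ok
Exactly one row (r2) and one column (c1) fail → the flipped bit is at their intersection.

row 2, column 1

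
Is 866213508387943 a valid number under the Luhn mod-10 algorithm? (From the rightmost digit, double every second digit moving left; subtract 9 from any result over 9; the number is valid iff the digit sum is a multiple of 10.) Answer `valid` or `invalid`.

From the right, keep odd positions and double even positions (subtract 9 from any doubled value over 9):
  doubled (positions 2,4,...): 8 5 6 0 6 4 3 → sum 32
  kept (positions 1,3,...): 3 9 8 8 5 1 6 8 → sum 48
Total = 80.
80 mod 10 = 0, so the number is valid.

valid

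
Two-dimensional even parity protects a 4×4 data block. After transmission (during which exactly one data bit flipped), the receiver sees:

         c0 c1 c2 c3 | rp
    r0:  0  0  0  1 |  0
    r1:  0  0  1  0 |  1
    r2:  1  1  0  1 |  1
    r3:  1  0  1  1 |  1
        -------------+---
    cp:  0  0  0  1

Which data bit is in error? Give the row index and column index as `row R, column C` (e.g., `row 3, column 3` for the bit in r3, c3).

Recompute each row's even parity and compare to rp:
  r0: data parity 1, sent rp 0 → mismatch
  r1: data parity 1, sent rp 1 → ok
  r2: data parity 1, sent rp 1 → ok
  r3: data parity 1, sent rp 1 → ok
Recompute each column's even parity and compare to cp:
  c0: data parity 0, sent cp 0 → ok
  c1: data parity 1, sent cp 0 → mismatch
  c2: data parity 0, sent cp 0 → ok
  c3: data parity 1, sent cp 1 → ok
Exactly one row (r0) and one column (c1) fail → the flipped bit is at their intersection.

row 0, column 1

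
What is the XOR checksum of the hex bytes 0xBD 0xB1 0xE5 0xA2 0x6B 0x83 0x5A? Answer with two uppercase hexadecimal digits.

XOR the bytes together:
  start with 0xBD
  0xBD ⊕ 0xB1 = 0x0C
  0x0C ⊕ 0xE5 = 0xE9
  0xE9 ⊕ 0xA2 = 0x4B
  0x4B ⊕ 0x6B = 0x20
  0x20 ⊕ 0x83 = 0xA3
  0xA3 ⊕ 0x5A = 0xF9

F9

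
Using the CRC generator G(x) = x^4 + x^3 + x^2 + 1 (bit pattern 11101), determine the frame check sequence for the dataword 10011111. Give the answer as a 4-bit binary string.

1010

Append 4 zeros: 100111110000. Divide by 11101 (XOR where the leading bit is 1):
  pos 0: 10011 XOR 11101 = 01110
  pos 1: 11101 XOR 11101 = 00000
  pos 6: 11000 XOR 11101 = 00101
Remainder (last 4 bits) = 1010. This is the CRC / FCS.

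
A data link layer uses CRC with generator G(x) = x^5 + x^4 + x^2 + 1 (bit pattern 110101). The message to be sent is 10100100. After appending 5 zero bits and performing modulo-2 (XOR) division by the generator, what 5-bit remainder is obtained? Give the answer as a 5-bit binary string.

10000

Append 5 zeros: 1010010000000. Divide by 110101 (XOR where the leading bit is 1):
  pos 0: 101001 XOR 110101 = 011100
  pos 1: 111000 XOR 110101 = 001101
  pos 3: 110100 XOR 110101 = 000001
Remainder (last 5 bits) = 10000. This is the CRC / FCS.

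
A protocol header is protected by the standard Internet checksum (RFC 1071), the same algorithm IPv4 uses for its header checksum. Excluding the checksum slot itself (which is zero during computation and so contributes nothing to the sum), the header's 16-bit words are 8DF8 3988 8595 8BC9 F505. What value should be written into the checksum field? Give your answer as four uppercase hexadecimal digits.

One's-complement addition (fold any carry out of bit 15 back into bit 0):
  0x8DF8 + 0x3988 = 0x0C780
  0xC780 + 0x8595 = 0x14D15 → wrap carry → 0x4D16
  0x4D16 + 0x8BC9 = 0x0D8DF
  0xD8DF + 0xF505 = 0x1CDE4 → wrap carry → 0xCDE5
One's-complement sum = 0xCDE5.
Checksum = ~0xCDE5 & 0xFFFF = 0x321A.

321A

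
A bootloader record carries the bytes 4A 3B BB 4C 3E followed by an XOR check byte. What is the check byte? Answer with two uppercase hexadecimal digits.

XOR the bytes together:
  start with 0x4A
  0x4A ⊕ 0x3B = 0x71
  0x71 ⊕ 0xBB = 0xCA
  0xCA ⊕ 0x4C = 0x86
  0x86 ⊕ 0x3E = 0xB8

B8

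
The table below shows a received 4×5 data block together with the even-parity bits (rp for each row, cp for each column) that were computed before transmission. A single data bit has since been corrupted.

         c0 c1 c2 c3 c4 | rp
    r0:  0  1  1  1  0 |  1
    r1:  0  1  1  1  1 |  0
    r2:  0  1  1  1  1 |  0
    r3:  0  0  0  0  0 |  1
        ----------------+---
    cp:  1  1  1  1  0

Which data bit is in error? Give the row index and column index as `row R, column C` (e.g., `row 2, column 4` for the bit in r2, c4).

row 3, column 0

Recompute each row's even parity and compare to rp:
  r0: data parity 1, sent rp 1 → ok
  r1: data parity 0, sent rp 0 → ok
  r2: data parity 0, sent rp 0 → ok
  r3: data parity 0, sent rp 1 → mismatch
Recompute each column's even parity and compare to cp:
  c0: data parity 0, sent cp 1 → mismatch
  c1: data parity 1, sent cp 1 → ok
  c2: data parity 1, sent cp 1 → ok
  c3: data parity 1, sent cp 1 → ok
  c4: data parity 0, sent cp 0 → ok
Exactly one row (r3) and one column (c0) fail → the flipped bit is at their intersection.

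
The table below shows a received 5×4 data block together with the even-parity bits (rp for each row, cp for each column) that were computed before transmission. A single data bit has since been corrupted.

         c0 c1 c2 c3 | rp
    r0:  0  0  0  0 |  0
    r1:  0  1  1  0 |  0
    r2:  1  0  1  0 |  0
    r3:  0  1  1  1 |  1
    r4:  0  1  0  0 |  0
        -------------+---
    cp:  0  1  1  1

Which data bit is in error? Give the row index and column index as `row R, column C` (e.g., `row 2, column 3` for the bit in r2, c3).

row 4, column 0

Recompute each row's even parity and compare to rp:
  r0: data parity 0, sent rp 0 → ok
  r1: data parity 0, sent rp 0 → ok
  r2: data parity 0, sent rp 0 → ok
  r3: data parity 1, sent rp 1 → ok
  r4: data parity 1, sent rp 0 → mismatch
Recompute each column's even parity and compare to cp:
  c0: data parity 1, sent cp 0 → mismatch
  c1: data parity 1, sent cp 1 → ok
  c2: data parity 1, sent cp 1 → ok
  c3: data parity 1, sent cp 1 → ok
Exactly one row (r4) and one column (c0) fail → the flipped bit is at their intersection.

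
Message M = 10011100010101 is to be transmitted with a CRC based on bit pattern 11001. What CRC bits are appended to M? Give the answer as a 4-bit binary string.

Append 4 zeros: 100111000101010000. Divide by 11001 (XOR where the leading bit is 1):
  pos 0: 10011 XOR 11001 = 01010
  pos 1: 10101 XOR 11001 = 01100
  pos 2: 11000 XOR 11001 = 00001
  pos 6: 10010 XOR 11001 = 01011
  pos 7: 10111 XOR 11001 = 01110
  pos 8: 11100 XOR 11001 = 00101
  pos 10: 10110 XOR 11001 = 01111
  pos 11: 11110 XOR 11001 = 00111
  pos 13: 11100 XOR 11001 = 00101
Remainder (last 4 bits) = 0101. This is the CRC / FCS.

0101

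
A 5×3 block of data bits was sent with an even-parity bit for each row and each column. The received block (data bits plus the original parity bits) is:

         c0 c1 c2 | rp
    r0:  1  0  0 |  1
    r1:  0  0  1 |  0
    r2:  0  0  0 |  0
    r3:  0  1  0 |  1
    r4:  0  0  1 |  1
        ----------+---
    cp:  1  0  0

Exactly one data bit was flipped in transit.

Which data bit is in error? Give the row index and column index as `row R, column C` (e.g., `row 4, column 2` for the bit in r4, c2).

row 1, column 1

Recompute each row's even parity and compare to rp:
  r0: data parity 1, sent rp 1 → ok
  r1: data parity 1, sent rp 0 → mismatch
  r2: data parity 0, sent rp 0 → ok
  r3: data parity 1, sent rp 1 → ok
  r4: data parity 1, sent rp 1 → ok
Recompute each column's even parity and compare to cp:
  c0: data parity 1, sent cp 1 → ok
  c1: data parity 1, sent cp 0 → mismatch
  c2: data parity 0, sent cp 0 → ok
Exactly one row (r1) and one column (c1) fail → the flipped bit is at their intersection.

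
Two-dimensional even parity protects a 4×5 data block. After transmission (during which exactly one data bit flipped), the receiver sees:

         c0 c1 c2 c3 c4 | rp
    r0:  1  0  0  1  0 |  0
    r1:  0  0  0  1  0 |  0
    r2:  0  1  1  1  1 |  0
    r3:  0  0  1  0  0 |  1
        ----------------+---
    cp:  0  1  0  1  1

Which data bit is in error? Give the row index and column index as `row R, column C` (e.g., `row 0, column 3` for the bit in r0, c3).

row 1, column 0

Recompute each row's even parity and compare to rp:
  r0: data parity 0, sent rp 0 → ok
  r1: data parity 1, sent rp 0 → mismatch
  r2: data parity 0, sent rp 0 → ok
  r3: data parity 1, sent rp 1 → ok
Recompute each column's even parity and compare to cp:
  c0: data parity 1, sent cp 0 → mismatch
  c1: data parity 1, sent cp 1 → ok
  c2: data parity 0, sent cp 0 → ok
  c3: data parity 1, sent cp 1 → ok
  c4: data parity 1, sent cp 1 → ok
Exactly one row (r1) and one column (c0) fail → the flipped bit is at their intersection.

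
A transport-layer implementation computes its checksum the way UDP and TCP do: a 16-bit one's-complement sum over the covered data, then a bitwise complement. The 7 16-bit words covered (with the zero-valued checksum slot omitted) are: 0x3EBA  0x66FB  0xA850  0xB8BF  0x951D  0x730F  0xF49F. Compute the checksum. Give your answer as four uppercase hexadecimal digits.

FC6C

One's-complement addition (fold any carry out of bit 15 back into bit 0):
  0x3EBA + 0x66FB = 0x0A5B5
  0xA5B5 + 0xA850 = 0x14E05 → wrap carry → 0x4E06
  0x4E06 + 0xB8BF = 0x106C5 → wrap carry → 0x06C6
  0x06C6 + 0x951D = 0x09BE3
  0x9BE3 + 0x730F = 0x10EF2 → wrap carry → 0x0EF3
  0x0EF3 + 0xF49F = 0x10392 → wrap carry → 0x0393
One's-complement sum = 0x0393.
Checksum = ~0x0393 & 0xFFFF = 0xFC6C.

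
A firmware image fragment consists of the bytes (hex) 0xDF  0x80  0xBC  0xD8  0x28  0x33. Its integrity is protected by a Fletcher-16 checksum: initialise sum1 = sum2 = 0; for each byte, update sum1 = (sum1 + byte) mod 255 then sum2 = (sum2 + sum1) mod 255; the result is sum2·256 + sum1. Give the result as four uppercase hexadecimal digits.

Running sums (mod 255):
  after byte 0 (0xDF): sum1=223, sum2=223
  after byte 1 (0x80): sum1=96, sum2=64
  after byte 2 (0xBC): sum1=29, sum2=93
  after byte 3 (0xD8): sum1=245, sum2=83
  after byte 4 (0x28): sum1=30, sum2=113
  after byte 5 (0x33): sum1=81, sum2=194
Checksum = sum2·256 + sum1 = 194·256 + 81 = 49745 = 0xC251.

C251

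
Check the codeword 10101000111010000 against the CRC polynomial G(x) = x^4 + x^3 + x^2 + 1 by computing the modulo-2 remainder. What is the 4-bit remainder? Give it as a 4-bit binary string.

Modulo-2 division of 10101000111010000 by 11101:
  pos 0: 10101 XOR 11101 = 01000
  pos 1: 10000 XOR 11101 = 01101
  pos 2: 11010 XOR 11101 = 00111
  pos 4: 11101 XOR 11101 = 00000
  pos 9: 11010 XOR 11101 = 00111
  pos 11: 11100 XOR 11101 = 00001
Remainder = 0010 (nonzero — an error is detected).

0010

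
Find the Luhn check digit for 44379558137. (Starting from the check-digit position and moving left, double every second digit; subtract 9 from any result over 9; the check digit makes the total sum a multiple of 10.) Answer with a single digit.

Partial digits right→left: 7 3 1 8 5 5 9 7 3 4 4
Double every second digit counting from the check-digit position (so the 1st, 3rd, 5th, ... of the partial from the right).
  doubled (with −9 where >9): 5 2 1 9 6 8 → sum 31
  kept as-is: 3 8 5 7 4 → sum 27
Total = 31 + 27 = 58.
Check digit = (10 − (58 mod 10)) mod 10 = 2.

2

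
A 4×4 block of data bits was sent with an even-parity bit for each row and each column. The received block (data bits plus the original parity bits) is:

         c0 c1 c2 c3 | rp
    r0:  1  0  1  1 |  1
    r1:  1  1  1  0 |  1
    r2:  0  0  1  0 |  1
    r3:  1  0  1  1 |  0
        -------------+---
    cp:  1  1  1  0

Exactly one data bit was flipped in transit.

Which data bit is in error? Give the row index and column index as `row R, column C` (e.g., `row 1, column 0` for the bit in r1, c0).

row 3, column 2

Recompute each row's even parity and compare to rp:
  r0: data parity 1, sent rp 1 → ok
  r1: data parity 1, sent rp 1 → ok
  r2: data parity 1, sent rp 1 → ok
  r3: data parity 1, sent rp 0 → mismatch
Recompute each column's even parity and compare to cp:
  c0: data parity 1, sent cp 1 → ok
  c1: data parity 1, sent cp 1 → ok
  c2: data parity 0, sent cp 1 → mismatch
  c3: data parity 0, sent cp 0 → ok
Exactly one row (r3) and one column (c2) fail → the flipped bit is at their intersection.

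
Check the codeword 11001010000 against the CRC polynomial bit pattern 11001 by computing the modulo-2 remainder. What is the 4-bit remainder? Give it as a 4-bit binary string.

Modulo-2 division of 11001010000 by 11001:
  pos 0: 11001 XOR 11001 = 00000
  pos 6: 10000 XOR 11001 = 01001
Remainder = 1001 (nonzero — an error is detected).

1001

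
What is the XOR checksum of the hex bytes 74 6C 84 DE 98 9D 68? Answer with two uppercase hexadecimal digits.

XOR the bytes together:
  start with 0x74
  0x74 ⊕ 0x6C = 0x18
  0x18 ⊕ 0x84 = 0x9C
  0x9C ⊕ 0xDE = 0x42
  0x42 ⊕ 0x98 = 0xDA
  0xDA ⊕ 0x9D = 0x47
  0x47 ⊕ 0x68 = 0x2F

2F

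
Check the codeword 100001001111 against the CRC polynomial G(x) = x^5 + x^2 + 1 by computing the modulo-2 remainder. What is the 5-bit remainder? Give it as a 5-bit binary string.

Modulo-2 division of 100001001111 by 100101:
  pos 0: 100001 XOR 100101 = 000100
  pos 3: 100001 XOR 100101 = 000100
  pos 6: 100111 XOR 100101 = 000010
Remainder = 00010 (nonzero — an error is detected).

00010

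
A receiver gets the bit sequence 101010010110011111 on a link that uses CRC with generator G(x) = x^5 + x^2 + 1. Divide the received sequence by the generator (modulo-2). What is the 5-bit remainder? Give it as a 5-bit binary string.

Modulo-2 division of 101010010110011111 by 100101:
  pos 0: 101010 XOR 100101 = 001111
  pos 2: 111101 XOR 100101 = 011000
  pos 3: 110000 XOR 100101 = 010101
  pos 4: 101011 XOR 100101 = 001110
  pos 6: 111010 XOR 100101 = 011111
  pos 7: 111110 XOR 100101 = 011011
  pos 8: 110111 XOR 100101 = 010010
  pos 9: 100101 XOR 100101 = 000000
Remainder = 00111 (nonzero — an error is detected).

00111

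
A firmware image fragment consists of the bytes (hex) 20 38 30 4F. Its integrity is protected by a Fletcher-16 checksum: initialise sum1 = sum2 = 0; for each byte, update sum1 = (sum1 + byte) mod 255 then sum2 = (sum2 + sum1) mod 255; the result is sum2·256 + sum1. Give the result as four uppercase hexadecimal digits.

D8D7

Running sums (mod 255):
  after byte 0 (20): sum1=32, sum2=32
  after byte 1 (38): sum1=88, sum2=120
  after byte 2 (30): sum1=136, sum2=1
  after byte 3 (4F): sum1=215, sum2=216
Checksum = sum2·256 + sum1 = 216·256 + 215 = 55511 = 0xD8D7.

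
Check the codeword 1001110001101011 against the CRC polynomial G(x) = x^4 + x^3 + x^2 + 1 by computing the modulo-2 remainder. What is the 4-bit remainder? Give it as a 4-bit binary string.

Modulo-2 division of 1001110001101011 by 11101:
  pos 0: 10011 XOR 11101 = 01110
  pos 1: 11101 XOR 11101 = 00000
  pos 9: 11010 XOR 11101 = 00111
  pos 11: 11111 XOR 11101 = 00010
Remainder = 0010 (nonzero — an error is detected).

0010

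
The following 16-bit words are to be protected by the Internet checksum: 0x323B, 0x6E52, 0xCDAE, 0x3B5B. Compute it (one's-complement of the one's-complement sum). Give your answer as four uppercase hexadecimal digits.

5668

One's-complement addition (fold any carry out of bit 15 back into bit 0):
  0x323B + 0x6E52 = 0x0A08D
  0xA08D + 0xCDAE = 0x16E3B → wrap carry → 0x6E3C
  0x6E3C + 0x3B5B = 0x0A997
One's-complement sum = 0xA997.
Checksum = ~0xA997 & 0xFFFF = 0x5668.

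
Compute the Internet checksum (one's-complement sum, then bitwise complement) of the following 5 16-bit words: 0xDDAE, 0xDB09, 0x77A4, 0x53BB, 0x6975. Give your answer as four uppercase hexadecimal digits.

One's-complement addition (fold any carry out of bit 15 back into bit 0):
  0xDDAE + 0xDB09 = 0x1B8B7 → wrap carry → 0xB8B8
  0xB8B8 + 0x77A4 = 0x1305C → wrap carry → 0x305D
  0x305D + 0x53BB = 0x08418
  0x8418 + 0x6975 = 0x0ED8D
One's-complement sum = 0xED8D.
Checksum = ~0xED8D & 0xFFFF = 0x1272.

1272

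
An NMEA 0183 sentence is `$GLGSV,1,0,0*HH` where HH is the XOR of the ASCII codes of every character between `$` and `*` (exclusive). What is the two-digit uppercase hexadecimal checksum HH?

XOR the ASCII codes of the payload characters:
  'G' = 0x47 → acc = 0x47
  'L' = 0x4C → acc = 0x0B
  'G' = 0x47 → acc = 0x4C
  'S' = 0x53 → acc = 0x1F
  'V' = 0x56 → acc = 0x49
  ',' = 0x2C → acc = 0x65
  '1' = 0x31 → acc = 0x54
  ',' = 0x2C → acc = 0x78
  '0' = 0x30 → acc = 0x48
  ',' = 0x2C → acc = 0x64
  '0' = 0x30 → acc = 0x54
Checksum = 0x54.

54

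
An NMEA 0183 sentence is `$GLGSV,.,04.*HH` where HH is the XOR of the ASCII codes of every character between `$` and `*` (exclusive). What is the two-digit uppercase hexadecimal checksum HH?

4D

XOR the ASCII codes of the payload characters:
  'G' = 0x47 → acc = 0x47
  'L' = 0x4C → acc = 0x0B
  'G' = 0x47 → acc = 0x4C
  'S' = 0x53 → acc = 0x1F
  'V' = 0x56 → acc = 0x49
  ',' = 0x2C → acc = 0x65
  '.' = 0x2E → acc = 0x4B
  ',' = 0x2C → acc = 0x67
  '0' = 0x30 → acc = 0x57
  '4' = 0x34 → acc = 0x63
  '.' = 0x2E → acc = 0x4D
Checksum = 0x4D.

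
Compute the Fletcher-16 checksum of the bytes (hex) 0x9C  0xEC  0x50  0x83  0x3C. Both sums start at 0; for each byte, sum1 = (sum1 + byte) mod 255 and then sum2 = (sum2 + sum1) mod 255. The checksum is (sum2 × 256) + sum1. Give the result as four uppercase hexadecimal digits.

Running sums (mod 255):
  after byte 0 (0x9C): sum1=156, sum2=156
  after byte 1 (0xEC): sum1=137, sum2=38
  after byte 2 (0x50): sum1=217, sum2=0
  after byte 3 (0x83): sum1=93, sum2=93
  after byte 4 (0x3C): sum1=153, sum2=246
Checksum = sum2·256 + sum1 = 246·256 + 153 = 63129 = 0xF699.

F699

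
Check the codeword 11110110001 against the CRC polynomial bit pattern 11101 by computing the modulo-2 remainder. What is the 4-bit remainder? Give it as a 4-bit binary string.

Modulo-2 division of 11110110001 by 11101:
  pos 0: 11110 XOR 11101 = 00011
  pos 3: 11110 XOR 11101 = 00011
  pos 6: 11001 XOR 11101 = 00100
Remainder = 0100 (nonzero — an error is detected).

0100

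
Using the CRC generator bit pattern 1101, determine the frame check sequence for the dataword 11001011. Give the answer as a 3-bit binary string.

101

Append 3 zeros: 11001011000. Divide by 1101 (XOR where the leading bit is 1):
  pos 0: 1100 XOR 1101 = 0001
  pos 3: 1101 XOR 1101 = 0000
  pos 7: 1000 XOR 1101 = 0101
Remainder (last 3 bits) = 101. This is the CRC / FCS.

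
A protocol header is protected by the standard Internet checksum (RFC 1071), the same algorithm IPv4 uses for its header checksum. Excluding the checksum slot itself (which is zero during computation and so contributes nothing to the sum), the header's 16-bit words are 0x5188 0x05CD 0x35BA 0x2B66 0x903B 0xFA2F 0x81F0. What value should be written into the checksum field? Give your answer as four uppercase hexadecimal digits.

One's-complement addition (fold any carry out of bit 15 back into bit 0):
  0x5188 + 0x05CD = 0x05755
  0x5755 + 0x35BA = 0x08D0F
  0x8D0F + 0x2B66 = 0x0B875
  0xB875 + 0x903B = 0x148B0 → wrap carry → 0x48B1
  0x48B1 + 0xFA2F = 0x142E0 → wrap carry → 0x42E1
  0x42E1 + 0x81F0 = 0x0C4D1
One's-complement sum = 0xC4D1.
Checksum = ~0xC4D1 & 0xFFFF = 0x3B2E.

3B2E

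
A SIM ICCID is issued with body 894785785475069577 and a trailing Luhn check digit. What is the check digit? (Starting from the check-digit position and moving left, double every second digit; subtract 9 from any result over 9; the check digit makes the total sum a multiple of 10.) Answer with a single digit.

5

Partial digits right→left: 7 7 5 9 6 0 5 7 4 5 8 7 5 8 7 4 9 8
Double every second digit counting from the check-digit position (so the 1st, 3rd, 5th, ... of the partial from the right).
  doubled (with −9 where >9): 5 1 3 1 8 7 1 5 9 → sum 40
  kept as-is: 7 9 0 7 5 7 8 4 8 → sum 55
Total = 40 + 55 = 95.
Check digit = (10 − (95 mod 10)) mod 10 = 5.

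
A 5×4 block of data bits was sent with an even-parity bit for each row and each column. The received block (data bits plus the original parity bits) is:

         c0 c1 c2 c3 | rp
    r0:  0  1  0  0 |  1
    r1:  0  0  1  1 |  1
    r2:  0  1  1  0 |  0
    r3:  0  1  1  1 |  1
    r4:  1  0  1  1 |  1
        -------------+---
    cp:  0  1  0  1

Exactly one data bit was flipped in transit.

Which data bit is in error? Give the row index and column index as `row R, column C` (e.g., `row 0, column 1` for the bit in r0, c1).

row 1, column 0

Recompute each row's even parity and compare to rp:
  r0: data parity 1, sent rp 1 → ok
  r1: data parity 0, sent rp 1 → mismatch
  r2: data parity 0, sent rp 0 → ok
  r3: data parity 1, sent rp 1 → ok
  r4: data parity 1, sent rp 1 → ok
Recompute each column's even parity and compare to cp:
  c0: data parity 1, sent cp 0 → mismatch
  c1: data parity 1, sent cp 1 → ok
  c2: data parity 0, sent cp 0 → ok
  c3: data parity 1, sent cp 1 → ok
Exactly one row (r1) and one column (c0) fail → the flipped bit is at their intersection.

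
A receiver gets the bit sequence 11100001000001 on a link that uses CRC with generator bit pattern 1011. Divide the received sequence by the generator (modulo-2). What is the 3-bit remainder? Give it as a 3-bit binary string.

000

Modulo-2 division of 11100001000001 by 1011:
  pos 0: 1110 XOR 1011 = 0101
  pos 1: 1010 XOR 1011 = 0001
  pos 4: 1001 XOR 1011 = 0010
  pos 6: 1000 XOR 1011 = 0011
  pos 8: 1100 XOR 1011 = 0111
  pos 9: 1110 XOR 1011 = 0101
  pos 10: 1011 XOR 1011 = 0000
Remainder = 000 (zero — the frame passes the CRC check).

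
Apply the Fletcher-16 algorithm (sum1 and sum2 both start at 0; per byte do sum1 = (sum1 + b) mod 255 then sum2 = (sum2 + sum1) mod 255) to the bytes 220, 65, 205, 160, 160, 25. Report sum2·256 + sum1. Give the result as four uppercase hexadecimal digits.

Running sums (mod 255):
  after byte 0 (220): sum1=220, sum2=220
  after byte 1 (65): sum1=30, sum2=250
  after byte 2 (205): sum1=235, sum2=230
  after byte 3 (160): sum1=140, sum2=115
  after byte 4 (160): sum1=45, sum2=160
  after byte 5 (25): sum1=70, sum2=230
Checksum = sum2·256 + sum1 = 230·256 + 70 = 58950 = 0xE646.

E646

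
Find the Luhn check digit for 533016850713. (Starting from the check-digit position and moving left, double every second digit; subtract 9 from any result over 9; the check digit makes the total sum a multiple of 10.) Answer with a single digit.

Partial digits right→left: 3 1 7 0 5 8 6 1 0 3 3 5
Double every second digit counting from the check-digit position (so the 1st, 3rd, 5th, ... of the partial from the right).
  doubled (with −9 where >9): 6 5 1 3 0 6 → sum 21
  kept as-is: 1 0 8 1 3 5 → sum 18
Total = 21 + 18 = 39.
Check digit = (10 − (39 mod 10)) mod 10 = 1.

1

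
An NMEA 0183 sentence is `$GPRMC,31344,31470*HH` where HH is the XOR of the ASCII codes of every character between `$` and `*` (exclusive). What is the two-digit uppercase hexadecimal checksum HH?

4B

XOR the ASCII codes of the payload characters:
  'G' = 0x47 → acc = 0x47
  'P' = 0x50 → acc = 0x17
  'R' = 0x52 → acc = 0x45
  'M' = 0x4D → acc = 0x08
  'C' = 0x43 → acc = 0x4B
  ',' = 0x2C → acc = 0x67
  '3' = 0x33 → acc = 0x54
  '1' = 0x31 → acc = 0x65
  '3' = 0x33 → acc = 0x56
  '4' = 0x34 → acc = 0x62
  '4' = 0x34 → acc = 0x56
  ',' = 0x2C → acc = 0x7A
  '3' = 0x33 → acc = 0x49
  '1' = 0x31 → acc = 0x78
  '4' = 0x34 → acc = 0x4C
  '7' = 0x37 → acc = 0x7B
  '0' = 0x30 → acc = 0x4B
Checksum = 0x4B.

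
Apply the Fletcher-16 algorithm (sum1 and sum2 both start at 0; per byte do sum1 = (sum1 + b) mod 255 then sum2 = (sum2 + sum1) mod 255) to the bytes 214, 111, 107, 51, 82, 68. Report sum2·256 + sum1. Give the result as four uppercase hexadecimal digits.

667B

Running sums (mod 255):
  after byte 0 (214): sum1=214, sum2=214
  after byte 1 (111): sum1=70, sum2=29
  after byte 2 (107): sum1=177, sum2=206
  after byte 3 (51): sum1=228, sum2=179
  after byte 4 (82): sum1=55, sum2=234
  after byte 5 (68): sum1=123, sum2=102
Checksum = sum2·256 + sum1 = 102·256 + 123 = 26235 = 0x667B.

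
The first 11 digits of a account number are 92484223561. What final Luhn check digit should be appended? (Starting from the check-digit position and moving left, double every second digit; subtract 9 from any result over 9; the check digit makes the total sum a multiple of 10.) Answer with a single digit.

7

Partial digits right→left: 1 6 5 3 2 2 4 8 4 2 9
Double every second digit counting from the check-digit position (so the 1st, 3rd, 5th, ... of the partial from the right).
  doubled (with −9 where >9): 2 1 4 8 8 9 → sum 32
  kept as-is: 6 3 2 8 2 → sum 21
Total = 32 + 21 = 53.
Check digit = (10 − (53 mod 10)) mod 10 = 7.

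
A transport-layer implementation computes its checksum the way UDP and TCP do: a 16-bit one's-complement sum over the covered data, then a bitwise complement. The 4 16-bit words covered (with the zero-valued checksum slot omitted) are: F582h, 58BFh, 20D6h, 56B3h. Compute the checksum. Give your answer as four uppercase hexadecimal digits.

One's-complement addition (fold any carry out of bit 15 back into bit 0):
  0xF582 + 0x58BF = 0x14E41 → wrap carry → 0x4E42
  0x4E42 + 0x20D6 = 0x06F18
  0x6F18 + 0x56B3 = 0x0C5CB
One's-complement sum = 0xC5CB.
Checksum = ~0xC5CB & 0xFFFF = 0x3A34.

3A34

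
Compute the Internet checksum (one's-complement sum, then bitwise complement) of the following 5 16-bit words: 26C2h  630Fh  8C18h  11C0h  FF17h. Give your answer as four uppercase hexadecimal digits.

One's-complement addition (fold any carry out of bit 15 back into bit 0):
  0x26C2 + 0x630F = 0x089D1
  0x89D1 + 0x8C18 = 0x115E9 → wrap carry → 0x15EA
  0x15EA + 0x11C0 = 0x027AA
  0x27AA + 0xFF17 = 0x126C1 → wrap carry → 0x26C2
One's-complement sum = 0x26C2.
Checksum = ~0x26C2 & 0xFFFF = 0xD93D.

D93D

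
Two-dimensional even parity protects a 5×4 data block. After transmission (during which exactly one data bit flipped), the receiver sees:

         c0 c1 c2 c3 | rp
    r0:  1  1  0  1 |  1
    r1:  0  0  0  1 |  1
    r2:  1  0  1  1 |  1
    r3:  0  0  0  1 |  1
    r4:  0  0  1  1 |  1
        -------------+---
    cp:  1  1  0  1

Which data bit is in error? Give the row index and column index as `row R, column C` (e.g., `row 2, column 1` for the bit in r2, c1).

row 4, column 0

Recompute each row's even parity and compare to rp:
  r0: data parity 1, sent rp 1 → ok
  r1: data parity 1, sent rp 1 → ok
  r2: data parity 1, sent rp 1 → ok
  r3: data parity 1, sent rp 1 → ok
  r4: data parity 0, sent rp 1 → mismatch
Recompute each column's even parity and compare to cp:
  c0: data parity 0, sent cp 1 → mismatch
  c1: data parity 1, sent cp 1 → ok
  c2: data parity 0, sent cp 0 → ok
  c3: data parity 1, sent cp 1 → ok
Exactly one row (r4) and one column (c0) fail → the flipped bit is at their intersection.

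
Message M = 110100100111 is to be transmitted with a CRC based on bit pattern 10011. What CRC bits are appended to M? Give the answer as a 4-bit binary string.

Append 4 zeros: 1101001001110000. Divide by 10011 (XOR where the leading bit is 1):
  pos 0: 11010 XOR 10011 = 01001
  pos 1: 10010 XOR 10011 = 00001
  pos 5: 11001 XOR 10011 = 01010
  pos 6: 10101 XOR 10011 = 00110
  pos 8: 11010 XOR 10011 = 01001
  pos 9: 10010 XOR 10011 = 00001
Remainder (last 4 bits) = 0100. This is the CRC / FCS.

0100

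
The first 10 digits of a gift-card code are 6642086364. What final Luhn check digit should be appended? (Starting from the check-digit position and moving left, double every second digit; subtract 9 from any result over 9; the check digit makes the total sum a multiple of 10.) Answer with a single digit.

Partial digits right→left: 4 6 3 6 8 0 2 4 6 6
Double every second digit counting from the check-digit position (so the 1st, 3rd, 5th, ... of the partial from the right).
  doubled (with −9 where >9): 8 6 7 4 3 → sum 28
  kept as-is: 6 6 0 4 6 → sum 22
Total = 28 + 22 = 50.
Check digit = (10 − (50 mod 10)) mod 10 = 0.

0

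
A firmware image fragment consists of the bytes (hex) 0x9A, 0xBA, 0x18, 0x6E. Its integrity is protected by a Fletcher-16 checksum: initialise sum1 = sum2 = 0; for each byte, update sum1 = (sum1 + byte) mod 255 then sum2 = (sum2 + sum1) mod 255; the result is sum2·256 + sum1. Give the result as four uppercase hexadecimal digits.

Running sums (mod 255):
  after byte 0 (0x9A): sum1=154, sum2=154
  after byte 1 (0xBA): sum1=85, sum2=239
  after byte 2 (0x18): sum1=109, sum2=93
  after byte 3 (0x6E): sum1=219, sum2=57
Checksum = sum2·256 + sum1 = 57·256 + 219 = 14811 = 0x39DB.

39DB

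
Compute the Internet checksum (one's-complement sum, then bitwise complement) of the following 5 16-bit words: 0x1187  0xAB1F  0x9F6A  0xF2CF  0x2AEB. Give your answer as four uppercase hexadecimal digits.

One's-complement addition (fold any carry out of bit 15 back into bit 0):
  0x1187 + 0xAB1F = 0x0BCA6
  0xBCA6 + 0x9F6A = 0x15C10 → wrap carry → 0x5C11
  0x5C11 + 0xF2CF = 0x14EE0 → wrap carry → 0x4EE1
  0x4EE1 + 0x2AEB = 0x079CC
One's-complement sum = 0x79CC.
Checksum = ~0x79CC & 0xFFFF = 0x8633.

8633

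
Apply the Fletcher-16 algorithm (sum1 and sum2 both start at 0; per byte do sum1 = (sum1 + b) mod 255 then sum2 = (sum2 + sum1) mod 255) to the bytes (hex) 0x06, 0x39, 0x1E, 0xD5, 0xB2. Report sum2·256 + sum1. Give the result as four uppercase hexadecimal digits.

Running sums (mod 255):
  after byte 0 (0x06): sum1=6, sum2=6
  after byte 1 (0x39): sum1=63, sum2=69
  after byte 2 (0x1E): sum1=93, sum2=162
  after byte 3 (0xD5): sum1=51, sum2=213
  after byte 4 (0xB2): sum1=229, sum2=187
Checksum = sum2·256 + sum1 = 187·256 + 229 = 48101 = 0xBBE5.

BBE5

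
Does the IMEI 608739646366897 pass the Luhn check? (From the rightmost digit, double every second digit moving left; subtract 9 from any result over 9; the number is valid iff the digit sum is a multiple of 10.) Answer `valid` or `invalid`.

From the right, keep odd positions and double even positions (subtract 9 from any doubled value over 9):
  doubled (positions 2,4,...): 9 3 6 8 9 5 0 → sum 40
  kept (positions 1,3,...): 7 8 6 6 6 3 8 6 → sum 50
Total = 90.
90 mod 10 = 0, so the number is valid.

valid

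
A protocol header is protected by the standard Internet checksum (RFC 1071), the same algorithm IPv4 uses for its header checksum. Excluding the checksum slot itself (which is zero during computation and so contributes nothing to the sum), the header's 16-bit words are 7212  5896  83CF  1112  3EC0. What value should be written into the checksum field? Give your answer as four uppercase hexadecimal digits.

61B5

One's-complement addition (fold any carry out of bit 15 back into bit 0):
  0x7212 + 0x5896 = 0x0CAA8
  0xCAA8 + 0x83CF = 0x14E77 → wrap carry → 0x4E78
  0x4E78 + 0x1112 = 0x05F8A
  0x5F8A + 0x3EC0 = 0x09E4A
One's-complement sum = 0x9E4A.
Checksum = ~0x9E4A & 0xFFFF = 0x61B5.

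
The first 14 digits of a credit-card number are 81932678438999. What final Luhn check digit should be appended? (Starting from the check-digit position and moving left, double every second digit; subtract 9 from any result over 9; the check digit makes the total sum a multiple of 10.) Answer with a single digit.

Partial digits right→left: 9 9 9 8 3 4 8 7 6 2 3 9 1 8
Double every second digit counting from the check-digit position (so the 1st, 3rd, 5th, ... of the partial from the right).
  doubled (with −9 where >9): 9 9 6 7 3 6 2 → sum 42
  kept as-is: 9 8 4 7 2 9 8 → sum 47
Total = 42 + 47 = 89.
Check digit = (10 − (89 mod 10)) mod 10 = 1.

1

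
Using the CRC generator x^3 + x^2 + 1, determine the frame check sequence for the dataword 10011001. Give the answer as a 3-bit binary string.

111

Append 3 zeros: 10011001000. Divide by 1101 (XOR where the leading bit is 1):
  pos 0: 1001 XOR 1101 = 0100
  pos 1: 1001 XOR 1101 = 0100
  pos 2: 1000 XOR 1101 = 0101
  pos 3: 1010 XOR 1101 = 0111
  pos 4: 1111 XOR 1101 = 0010
  pos 6: 1000 XOR 1101 = 0101
  pos 7: 1010 XOR 1101 = 0111
Remainder (last 3 bits) = 111. This is the CRC / FCS.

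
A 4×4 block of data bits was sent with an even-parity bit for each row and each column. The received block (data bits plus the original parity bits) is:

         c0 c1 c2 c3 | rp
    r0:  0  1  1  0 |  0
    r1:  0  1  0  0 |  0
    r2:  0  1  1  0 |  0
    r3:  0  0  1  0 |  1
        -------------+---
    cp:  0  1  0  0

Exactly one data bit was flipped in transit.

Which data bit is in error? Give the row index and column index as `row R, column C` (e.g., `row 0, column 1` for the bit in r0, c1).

Recompute each row's even parity and compare to rp:
  r0: data parity 0, sent rp 0 → ok
  r1: data parity 1, sent rp 0 → mismatch
  r2: data parity 0, sent rp 0 → ok
  r3: data parity 1, sent rp 1 → ok
Recompute each column's even parity and compare to cp:
  c0: data parity 0, sent cp 0 → ok
  c1: data parity 1, sent cp 1 → ok
  c2: data parity 1, sent cp 0 → mismatch
  c3: data parity 0, sent cp 0 → ok
Exactly one row (r1) and one column (c2) fail → the flipped bit is at their intersection.

row 1, column 2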